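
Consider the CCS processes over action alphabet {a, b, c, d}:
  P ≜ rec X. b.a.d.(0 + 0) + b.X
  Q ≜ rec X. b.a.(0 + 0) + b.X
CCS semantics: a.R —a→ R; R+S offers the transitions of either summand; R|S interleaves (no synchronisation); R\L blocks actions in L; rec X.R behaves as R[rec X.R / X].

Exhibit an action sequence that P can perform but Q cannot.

LTS(P): 4 reachable states
  s0 = rec X. b.a.d.(0 + 0) + b.X | —b→ s0, —b→ s1
  s1 = a.d.(0 + 0) | —a→ s2
  s2 = d.(0 + 0) | —d→ s3
  s3 = 0 + 0 | ∅
LTS(Q): 3 reachable states
  t0 = rec X. b.a.(0 + 0) + b.X | —b→ t0, —b→ t1
  t1 = a.(0 + 0) | —a→ t2
  t2 = 0 + 0 | ∅
Run σ = ⟨bad⟩ on P: start {s0}
  after b @ step 1: {s0, s1}
  after a @ step 2: {s2}
  after d @ step 3: {s3}
  ✓ P
Run σ = ⟨bad⟩ on Q: start {t0}
  after b @ step 1: {t0, t1}
  after a @ step 2: {t2}
  after d @ step 3: ∅  — Q cannot continue

bad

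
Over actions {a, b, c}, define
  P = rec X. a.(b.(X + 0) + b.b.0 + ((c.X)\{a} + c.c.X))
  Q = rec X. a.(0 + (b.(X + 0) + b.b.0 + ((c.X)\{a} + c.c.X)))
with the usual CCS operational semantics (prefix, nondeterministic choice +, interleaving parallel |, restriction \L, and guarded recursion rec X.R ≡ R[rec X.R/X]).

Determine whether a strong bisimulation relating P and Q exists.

P ~ Q

Reachable graph of P (7 states):
  s0 = rec X. a.(b.(X + 0) + b.b.0 + ((c.X)\{a} + c.c.X)) | -a-> s1
  s1 = b.((rec X. a.(b.(X + 0) + b.b.0 + ((c.X)\{a} + c.c.X))) + 0) + b.b.0 + ((c.(rec X. a.(b.(X + 0) + b.b.0 + ((c.X)\{a} + c.c.X))))\{a} + c.c.(rec X. a.(b.(X + 0) + b.b.0 + ((c.X)\{a} + c.c.X)))) | -b-> s2, -b-> s3, -c-> s4, -c-> s5
  s2 = (rec X. a.(b.(X + 0) + b.b.0 + ((c.X)\{a} + c.c.X))) + 0 | -a-> s1
  s3 = b.0 | -b-> s6
  s4 = (rec X. a.(b.(X + 0) + b.b.0 + ((c.X)\{a} + c.c.X)))\{a} | deadlocked
  s5 = c.(rec X. a.(b.(X + 0) + b.b.0 + ((c.X)\{a} + c.c.X))) | -c-> s0
  s6 = 0 | deadlocked
Reachable graph of Q (7 states):
  t0 = rec X. a.(0 + (b.(X + 0) + b.b.0 + ((c.X)\{a} + c.c.X))) | -a-> t1
  t1 = 0 + (b.((rec X. a.(0 + (b.(X + 0) + b.b.0 + ((c.X)\{a} + c.c.X)))) + 0) + b.b.0 + ((c.(rec X. a.(0 + (b.(X + 0) + b.b.0 + ((c.X)\{a} + c.c.X)))))\{a} + c.c.(rec X. a.(0 + (b.(X + 0) + b.b.0 + ((c.X)\{a} + c.c.X)))))) | -b-> t2, -b-> t3, -c-> t4, -c-> t5
  t2 = (rec X. a.(0 + (b.(X + 0) + b.b.0 + ((c.X)\{a} + c.c.X)))) + 0 | -a-> t1
  t3 = b.0 | -b-> t6
  t4 = (rec X. a.(0 + (b.(X + 0) + b.b.0 + ((c.X)\{a} + c.c.X))))\{a} | deadlocked
  t5 = c.(rec X. a.(0 + (b.(X + 0) + b.b.0 + ((c.X)\{a} + c.c.X)))) | -c-> t0
  t6 = 0 | deadlocked
Partition-refinement fixed point:
  B0 = {s0, s2, t0, t2}
  B1 = {s1, t1}
  B2 = {s5, t5}
  B3 = {s4, s6, t4, t6}
  B4 = {s3, t3}
s0 ∈ B0, t0 ∈ B0 → same block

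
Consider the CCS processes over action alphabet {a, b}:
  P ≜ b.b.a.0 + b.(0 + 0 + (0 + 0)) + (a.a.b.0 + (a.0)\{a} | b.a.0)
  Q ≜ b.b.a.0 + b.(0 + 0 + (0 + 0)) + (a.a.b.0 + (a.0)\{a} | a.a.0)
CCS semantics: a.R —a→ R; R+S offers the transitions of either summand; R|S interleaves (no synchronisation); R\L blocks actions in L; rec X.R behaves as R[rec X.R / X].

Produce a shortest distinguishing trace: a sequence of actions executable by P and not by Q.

Reachable graph of P (9 states):
  s0 = b.b.a.0 + b.(0 + 0 + (0 + 0)) + (a.a.b.0 + (a.0)\{a} | b.a.0) ⊢ ··a··> s1, ··b··> s2, ··b··> s3, ··b··> s4
  s1 = a.b.0 ⊢ ··a··> s5
  s2 = (a.0)\{a} | a.0 ⊢ ··a··> s6
  s3 = 0 + 0 + (0 + 0) ⊢ stopped
  s4 = b.a.0 ⊢ ··b··> s7
  s5 = b.0 ⊢ ··b··> s8
  s6 = (a.0)\{a} | 0 ⊢ stopped
  s7 = a.0 ⊢ ··a··> s8
  s8 = 0 ⊢ stopped
Reachable graph of Q (9 states):
  t0 = b.b.a.0 + b.(0 + 0 + (0 + 0)) + (a.a.b.0 + (a.0)\{a} | a.a.0) ⊢ ··a··> t1, ··a··> t2, ··b··> t3, ··b··> t4
  t1 = (a.0)\{a} | a.0 ⊢ ··a··> t5
  t2 = a.b.0 ⊢ ··a··> t6
  t3 = 0 + 0 + (0 + 0) ⊢ stopped
  t4 = b.a.0 ⊢ ··b··> t7
  t5 = (a.0)\{a} | 0 ⊢ stopped
  t6 = b.0 ⊢ ··b··> t8
  t7 = a.0 ⊢ ··a··> t8
  t8 = 0 ⊢ stopped
Run σ = ⟨ba⟩ on P: start {s0}
  step 1 (b): {s2, s3, s4}
  step 2 (a): {s6}
  P completes σ.
Run σ = ⟨ba⟩ on Q: start {t0}
  step 1 (b): {t3, t4}
  step 2 (a): ∅  — Q cannot continue

ba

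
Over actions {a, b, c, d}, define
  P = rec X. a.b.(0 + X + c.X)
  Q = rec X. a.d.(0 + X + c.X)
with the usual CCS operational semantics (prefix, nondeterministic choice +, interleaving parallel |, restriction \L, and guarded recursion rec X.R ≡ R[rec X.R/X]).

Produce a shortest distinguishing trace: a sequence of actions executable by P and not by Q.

P's transition system — 3 states:
  p0 = rec X. a.b.(0 + X + c.X) :: —a→ p1
  p1 = b.(0 + (rec X. a.b.(0 + X + c.X)) + c.(rec X. a.b.(0 + X + c.X))) :: —b→ p2
  p2 = 0 + (rec X. a.b.(0 + X + c.X)) + c.(rec X. a.b.(0 + X + c.X)) :: —a→ p1, —c→ p0
Q's transition system — 3 states:
  q0 = rec X. a.d.(0 + X + c.X) :: —a→ q1
  q1 = d.(0 + (rec X. a.d.(0 + X + c.X)) + c.(rec X. a.d.(0 + X + c.X))) :: —d→ q2
  q2 = 0 + (rec X. a.d.(0 + X + c.X)) + c.(rec X. a.d.(0 + X + c.X)) :: —a→ q1, —c→ q0
Run σ = ⟨ab⟩ on P: start {p0}
  step 1 (a): {p1}
  step 2 (b): {p2}
  ✓ P
Run σ = ⟨ab⟩ on Q: start {q0}
  step 1 (a): {q1}
  step 2 (b): ∅ (Q stuck)

ab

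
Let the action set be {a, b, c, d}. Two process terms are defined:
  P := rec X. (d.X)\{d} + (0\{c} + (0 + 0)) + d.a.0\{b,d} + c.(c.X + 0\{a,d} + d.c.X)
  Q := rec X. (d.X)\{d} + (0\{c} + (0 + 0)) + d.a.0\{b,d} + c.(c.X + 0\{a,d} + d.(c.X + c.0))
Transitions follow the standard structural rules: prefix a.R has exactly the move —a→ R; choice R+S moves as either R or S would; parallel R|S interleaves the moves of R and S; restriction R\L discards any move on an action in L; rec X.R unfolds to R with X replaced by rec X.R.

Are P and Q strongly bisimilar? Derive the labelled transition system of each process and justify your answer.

NO

LTS(P): 5 reachable states
  s0 = rec X. (d.X)\{d} + (0\{c} + (0 + 0)) + d.a.0\{b,d} + c.(c.X + 0\{a,d} + d.c.X) has moves =c=> s1, =d=> s2
  s1 = c.(rec X. (d.X)\{d} + (0\{c} + (0 + 0)) + d.a.0\{b,d} + c.(c.X + 0\{a,d} + d.c.X)) + 0\{a,d} + d.c.(rec X. (d.X)\{d} + (0\{c} + (0 + 0)) + d.a.0\{b,d} + c.(c.X + 0\{a,d} + d.c.X)) has moves =c=> s0, =d=> s3
  s2 = a.0\{b,d} has moves =a=> s4
  s3 = c.(rec X. (d.X)\{d} + (0\{c} + (0 + 0)) + d.a.0\{b,d} + c.(c.X + 0\{a,d} + d.c.X)) has moves =c=> s0
  s4 = 0\{b,d} has moves (no moves)
LTS(Q): 6 reachable states
  t0 = rec X. (d.X)\{d} + (0\{c} + (0 + 0)) + d.a.0\{b,d} + c.(c.X + 0\{a,d} + d.(c.X + c.0)) has moves =c=> t1, =d=> t2
  t1 = c.(rec X. (d.X)\{d} + (0\{c} + (0 + 0)) + d.a.0\{b,d} + c.(c.X + 0\{a,d} + d.(c.X + c.0))) + 0\{a,d} + d.(c.(rec X. (d.X)\{d} + (0\{c} + (0 + 0)) + d.a.0\{b,d} + c.(c.X + 0\{a,d} + d.(c.X + c.0))) + c.0) has moves =c=> t0, =d=> t3
  t2 = a.0\{b,d} has moves =a=> t4
  t3 = c.(rec X. (d.X)\{d} + (0\{c} + (0 + 0)) + d.a.0\{b,d} + c.(c.X + 0\{a,d} + d.(c.X + c.0))) + c.0 has moves =c=> t0, =c=> t5
  t4 = 0\{b,d} has moves (no moves)
  t5 = 0 has moves (no moves)
Coarsest stable partition (strong bisimilarity classes):
  B0 = {s0}
  B1 = {s1}
  B2 = {s3}
  B3 = {s2, t2}
  B4 = {s4, t4, t5}
  B5 = {t0}
  B6 = {t1}
  B7 = {t3}
s0 ∈ B0, t0 ∈ B5 → different blocks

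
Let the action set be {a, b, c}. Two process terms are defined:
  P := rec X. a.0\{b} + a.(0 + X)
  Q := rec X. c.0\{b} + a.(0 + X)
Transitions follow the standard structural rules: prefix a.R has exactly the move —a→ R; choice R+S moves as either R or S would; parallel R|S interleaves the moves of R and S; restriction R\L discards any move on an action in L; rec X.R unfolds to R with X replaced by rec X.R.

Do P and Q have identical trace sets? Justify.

traces(P) ≠ traces(Q) — witness ⟨c⟩

Reachable graph of P (3 states):
  s0 = rec X. a.0\{b} + a.(0 + X) has moves ··a··> s1, ··a··> s2
  s1 = 0 + (rec X. a.0\{b} + a.(0 + X)) has moves ··a··> s1, ··a··> s2
  s2 = 0\{b} has moves (no moves)
Reachable graph of Q (3 states):
  t0 = rec X. c.0\{b} + a.(0 + X) has moves ··a··> t1, ··c··> t2
  t1 = 0 + (rec X. c.0\{b} + a.(0 + X)) has moves ··a··> t1, ··c··> t2
  t2 = 0\{b} has moves (no moves)
Trace ⟨c⟩ through Q, begin at {t0}:
  [1] c ⇒ {t2}
  — Q admits the full trace.
Trace ⟨c⟩ through P, begin at {s0}:
  [1] c ⇒ no successor for P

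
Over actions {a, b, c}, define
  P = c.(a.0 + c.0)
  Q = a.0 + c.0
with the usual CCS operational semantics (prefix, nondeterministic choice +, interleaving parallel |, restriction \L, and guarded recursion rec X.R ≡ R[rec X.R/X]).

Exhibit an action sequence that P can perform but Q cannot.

LTS(P): 3 reachable states
  m0 = c.(a.0 + c.0) → —c→ m1
  m1 = a.0 + c.0 → —a→ m2, —c→ m2
  m2 = 0 → deadlocked
LTS(Q): 2 reachable states
  n0 = a.0 + c.0 → —a→ n1, —c→ n1
  n1 = 0 → deadlocked
Run σ = ⟨ca⟩ on P: start {m0}
  after c @ step 1: {m1}
  after a @ step 2: {m2}
  P completes σ.
Run σ = ⟨ca⟩ on Q: start {n0}
  after c @ step 1: {n1}
  after a @ step 2: ∅ (Q stuck)

ca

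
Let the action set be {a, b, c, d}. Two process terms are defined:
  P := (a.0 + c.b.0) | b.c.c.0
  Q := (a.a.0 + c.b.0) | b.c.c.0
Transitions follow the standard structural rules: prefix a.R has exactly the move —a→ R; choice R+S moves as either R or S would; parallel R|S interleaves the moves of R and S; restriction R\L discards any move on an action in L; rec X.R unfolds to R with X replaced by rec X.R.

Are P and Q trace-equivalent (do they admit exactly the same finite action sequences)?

Reachable graph of P (12 states):
  p0 = (a.0 + c.b.0) | b.c.c.0 | --a--▸ p1, --b--▸ p2, --c--▸ p3
  p1 = 0 | b.c.c.0 | --b--▸ p4
  p2 = (a.0 + c.b.0) | c.c.0 | --a--▸ p4, --c--▸ p5, --c--▸ p6
  p3 = b.0 | b.c.c.0 | --b--▸ p1, --b--▸ p6
  p4 = 0 | c.c.0 | --c--▸ p7
  p5 = (a.0 + c.b.0) | c.0 | --a--▸ p7, --c--▸ p8, --c--▸ p9
  p6 = b.0 | c.c.0 | --b--▸ p4, --c--▸ p9
  p7 = 0 | c.0 | --c--▸ p10
  p8 = (a.0 + c.b.0) | 0 | --a--▸ p10, --c--▸ p11
  p9 = b.0 | c.0 | --b--▸ p7, --c--▸ p11
  p10 = 0 | 0 | deadlocked
  p11 = b.0 | 0 | --b--▸ p10
Reachable graph of Q (16 states):
  q0 = (a.a.0 + c.b.0) | b.c.c.0 | --a--▸ q1, --b--▸ q2, --c--▸ q3
  q1 = a.0 | b.c.c.0 | --a--▸ q4, --b--▸ q5
  q2 = (a.a.0 + c.b.0) | c.c.0 | --a--▸ q5, --c--▸ q6, --c--▸ q7
  q3 = b.0 | b.c.c.0 | --b--▸ q4, --b--▸ q7
  q4 = 0 | b.c.c.0 | --b--▸ q8
  q5 = a.0 | c.c.0 | --a--▸ q8, --c--▸ q9
  q6 = (a.a.0 + c.b.0) | c.0 | --a--▸ q9, --c--▸ q10, --c--▸ q11
  q7 = b.0 | c.c.0 | --b--▸ q8, --c--▸ q11
  q8 = 0 | c.c.0 | --c--▸ q12
  q9 = a.0 | c.0 | --a--▸ q12, --c--▸ q13
  q10 = (a.a.0 + c.b.0) | 0 | --a--▸ q13, --c--▸ q14
  q11 = b.0 | c.0 | --b--▸ q12, --c--▸ q14
  q12 = 0 | c.0 | --c--▸ q15
  q13 = a.0 | 0 | --a--▸ q15
  q14 = b.0 | 0 | --b--▸ q15
  q15 = 0 | 0 | deadlocked
Executing aa from Q (initial set {q0}):
  step 1 (a): {q1}
  step 2 (a): {q4}
  — Q admits the full trace.
Executing aa from P (initial set {p0}):
  step 1 (a): {p1}
  step 2 (a): no successor for P

traces(P) ≠ traces(Q) — witness ⟨aa⟩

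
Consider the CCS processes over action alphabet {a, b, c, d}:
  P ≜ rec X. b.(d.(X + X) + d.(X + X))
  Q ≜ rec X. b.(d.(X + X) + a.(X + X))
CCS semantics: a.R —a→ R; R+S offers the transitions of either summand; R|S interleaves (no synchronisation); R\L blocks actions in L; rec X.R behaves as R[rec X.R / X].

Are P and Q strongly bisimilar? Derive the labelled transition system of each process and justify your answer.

not bisimilar

P's transition system — 3 states:
  m0 = rec X. b.(d.(X + X) + d.(X + X)) :: —b→ m1
  m1 = d.((rec X. b.(d.(X + X) + d.(X + X))) + (rec X. b.(d.(X + X) + d.(X + X)))) + d.((rec X. b.(d.(X + X) + d.(X + X))) + (rec X. b.(d.(X + X) + d.(X + X)))) :: —d→ m2
  m2 = (rec X. b.(d.(X + X) + d.(X + X))) + (rec X. b.(d.(X + X) + d.(X + X))) :: —b→ m1
Q's transition system — 3 states:
  n0 = rec X. b.(d.(X + X) + a.(X + X)) :: —b→ n1
  n1 = d.((rec X. b.(d.(X + X) + a.(X + X))) + (rec X. b.(d.(X + X) + a.(X + X)))) + a.((rec X. b.(d.(X + X) + a.(X + X))) + (rec X. b.(d.(X + X) + a.(X + X)))) :: —a→ n2, —d→ n2
  n2 = (rec X. b.(d.(X + X) + a.(X + X))) + (rec X. b.(d.(X + X) + a.(X + X))) :: —b→ n1
Partition-refinement fixed point:
  B0 = {m0, m2}
  B1 = {m1}
  B2 = {n0, n2}
  B3 = {n1}
m0 ∈ B0, n0 ∈ B2 → different blocks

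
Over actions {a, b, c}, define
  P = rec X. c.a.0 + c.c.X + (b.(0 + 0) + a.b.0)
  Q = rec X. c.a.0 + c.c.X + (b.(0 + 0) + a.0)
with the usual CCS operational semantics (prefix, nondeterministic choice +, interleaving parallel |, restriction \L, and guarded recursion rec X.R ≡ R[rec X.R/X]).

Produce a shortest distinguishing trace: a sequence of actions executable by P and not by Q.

ab

LTS(P): 6 reachable states
  m0 = rec X. c.a.0 + c.c.X + (b.(0 + 0) + a.b.0) | --a--▸ m1, --b--▸ m2, --c--▸ m3, --c--▸ m4
  m1 = b.0 | --b--▸ m5
  m2 = 0 + 0 | ·
  m3 = a.0 | --a--▸ m5
  m4 = c.(rec X. c.a.0 + c.c.X + (b.(0 + 0) + a.b.0)) | --c--▸ m0
  m5 = 0 | ·
LTS(Q): 5 reachable states
  n0 = rec X. c.a.0 + c.c.X + (b.(0 + 0) + a.0) | --a--▸ n1, --b--▸ n2, --c--▸ n3, --c--▸ n4
  n1 = 0 | ·
  n2 = 0 + 0 | ·
  n3 = a.0 | --a--▸ n1
  n4 = c.(rec X. c.a.0 + c.c.X + (b.(0 + 0) + a.0)) | --c--▸ n0
Run σ = ⟨ab⟩ on P: start {m0}
  step 1 (a): {m1}
  step 2 (b): {m5}
  ✓ P
Run σ = ⟨ab⟩ on Q: start {n0}
  step 1 (a): {n1}
  step 2 (b): ∅  — Q cannot continue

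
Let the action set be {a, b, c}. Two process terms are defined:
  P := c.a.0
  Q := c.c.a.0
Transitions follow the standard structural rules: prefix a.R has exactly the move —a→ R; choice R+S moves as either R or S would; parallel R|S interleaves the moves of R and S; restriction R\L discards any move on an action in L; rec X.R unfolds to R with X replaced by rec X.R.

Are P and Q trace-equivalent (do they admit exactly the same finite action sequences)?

LTS(P): 3 reachable states
  u0 = c.a.0 → —c→ u1
  u1 = a.0 → —a→ u2
  u2 = 0 → ∅
LTS(Q): 4 reachable states
  v0 = c.c.a.0 → —c→ v1
  v1 = c.a.0 → —c→ v2
  v2 = a.0 → —a→ v3
  v3 = 0 → ∅
Run σ = ⟨ca⟩ on P: start {u0}
  step 1 (c): {u1}
  step 2 (a): {u2}
  P completes σ.
Run σ = ⟨ca⟩ on Q: start {v0}
  step 1 (c): {v1}
  step 2 (a): no successor for Q

trace-distinct — witness ⟨ca⟩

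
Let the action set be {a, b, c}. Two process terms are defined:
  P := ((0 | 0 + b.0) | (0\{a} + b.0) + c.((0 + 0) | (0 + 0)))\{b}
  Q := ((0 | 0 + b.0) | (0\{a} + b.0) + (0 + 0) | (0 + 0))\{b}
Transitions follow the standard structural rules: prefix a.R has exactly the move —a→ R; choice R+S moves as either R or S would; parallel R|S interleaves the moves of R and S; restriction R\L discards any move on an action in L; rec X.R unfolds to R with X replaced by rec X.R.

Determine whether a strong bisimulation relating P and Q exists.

Reachable graph of P (2 states):
  s0 = ((0 | 0 + b.0) | (0\{a} + b.0) + c.((0 + 0) | (0 + 0)))\{b} → -c-> s1
  s1 = ((0 + 0) | (0 + 0))\{b} → stopped
Reachable graph of Q (1 states):
  t0 = ((0 | 0 + b.0) | (0\{a} + b.0) + (0 + 0) | (0 + 0))\{b} → stopped
Coarsest stable partition (strong bisimilarity classes):
  B0 = {s0}
  B1 = {s1, t0}
s0 ∈ B0, t0 ∈ B1 → different blocks

not bisimilar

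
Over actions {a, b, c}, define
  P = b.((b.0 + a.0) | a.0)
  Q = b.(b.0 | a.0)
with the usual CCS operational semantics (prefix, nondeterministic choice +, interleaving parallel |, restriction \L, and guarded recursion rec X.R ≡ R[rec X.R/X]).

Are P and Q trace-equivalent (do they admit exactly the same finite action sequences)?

P's transition system — 5 states:
  s0 = b.((b.0 + a.0) | a.0) → =b=> s1
  s1 = (b.0 + a.0) | a.0 → =a=> s2, =a=> s3, =b=> s3
  s2 = (b.0 + a.0) | 0 → =a=> s4, =b=> s4
  s3 = 0 | a.0 → =a=> s4
  s4 = 0 | 0 → ∅
Q's transition system — 5 states:
  t0 = b.(b.0 | a.0) → =b=> t1
  t1 = b.0 | a.0 → =a=> t2, =b=> t3
  t2 = b.0 | 0 → =b=> t4
  t3 = 0 | a.0 → =a=> t4
  t4 = 0 | 0 → ∅
Trace ⟨baa⟩ through P, begin at {s0}:
  [1] b ⇒ {s1}
  [2] a ⇒ {s2, s3}
  [3] a ⇒ {s4}
  ✓ P
Trace ⟨baa⟩ through Q, begin at {t0}:
  [1] b ⇒ {t1}
  [2] a ⇒ {t2}
  [3] a ⇒ ∅ (Q stuck)

NO — witness ⟨baa⟩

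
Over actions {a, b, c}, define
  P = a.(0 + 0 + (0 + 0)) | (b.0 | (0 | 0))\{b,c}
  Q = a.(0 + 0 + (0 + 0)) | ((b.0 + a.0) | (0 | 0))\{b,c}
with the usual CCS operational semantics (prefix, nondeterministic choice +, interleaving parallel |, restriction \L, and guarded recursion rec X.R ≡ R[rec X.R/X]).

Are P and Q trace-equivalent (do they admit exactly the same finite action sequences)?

LTS(P): 2 reachable states
  p0 = a.(0 + 0 + (0 + 0)) | (b.0 | (0 | 0))\{b,c} | --a--▸ p1
  p1 = (0 + 0 + (0 + 0)) | (b.0 | (0 | 0))\{b,c} | ∅
LTS(Q): 4 reachable states
  q0 = a.(0 + 0 + (0 + 0)) | ((b.0 + a.0) | (0 | 0))\{b,c} | --a--▸ q1, --a--▸ q2
  q1 = (0 + 0 + (0 + 0)) | ((b.0 + a.0) | (0 | 0))\{b,c} | --a--▸ q3
  q2 = a.(0 + 0 + (0 + 0)) | (0 | (0 | 0))\{b,c} | --a--▸ q3
  q3 = (0 + 0 + (0 + 0)) | (0 | (0 | 0))\{b,c} | ∅
Trace ⟨aa⟩ through Q, begin at {q0}:
  after a @ step 1: {q1, q2}
  after a @ step 2: {q3}
  ✓ Q
Trace ⟨aa⟩ through P, begin at {p0}:
  after a @ step 1: {p1}
  after a @ step 2: ∅ (P stuck)

NO — witness ⟨aa⟩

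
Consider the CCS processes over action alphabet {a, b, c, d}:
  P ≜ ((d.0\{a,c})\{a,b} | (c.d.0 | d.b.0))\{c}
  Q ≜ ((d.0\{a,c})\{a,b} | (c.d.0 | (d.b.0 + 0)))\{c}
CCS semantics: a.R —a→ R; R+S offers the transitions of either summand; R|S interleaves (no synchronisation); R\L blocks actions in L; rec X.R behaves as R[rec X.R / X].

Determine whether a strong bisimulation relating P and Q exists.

Reachable graph of P (6 states):
  p0 = ((d.0\{a,c})\{a,b} | (c.d.0 | d.b.0))\{c} | —d→ p1, —d→ p2
  p1 = ((d.0\{a,c})\{a,b} | (c.d.0 | b.0))\{c} | —b→ p3, —d→ p4
  p2 = (0\{a,c}\{a,b} | (c.d.0 | d.b.0))\{c} | —d→ p4
  p3 = ((d.0\{a,c})\{a,b} | (c.d.0 | 0))\{c} | —d→ p5
  p4 = (0\{a,c}\{a,b} | (c.d.0 | b.0))\{c} | —b→ p5
  p5 = (0\{a,c}\{a,b} | (c.d.0 | 0))\{c} | deadlocked
Reachable graph of Q (6 states):
  q0 = ((d.0\{a,c})\{a,b} | (c.d.0 | (d.b.0 + 0)))\{c} | —d→ q1, —d→ q2
  q1 = ((d.0\{a,c})\{a,b} | (c.d.0 | b.0))\{c} | —b→ q3, —d→ q4
  q2 = (0\{a,c}\{a,b} | (c.d.0 | (d.b.0 + 0)))\{c} | —d→ q4
  q3 = ((d.0\{a,c})\{a,b} | (c.d.0 | 0))\{c} | —d→ q5
  q4 = (0\{a,c}\{a,b} | (c.d.0 | b.0))\{c} | —b→ q5
  q5 = (0\{a,c}\{a,b} | (c.d.0 | 0))\{c} | deadlocked
Coarsest stable partition (strong bisimilarity classes):
  B0 = {p0, q0}
  B1 = {p2, q2}
  B2 = {p4, q4}
  B3 = {p5, q5}
  B4 = {p1, q1}
  B5 = {p3, q3}
p0 ∈ B0, q0 ∈ B0 → same block

YES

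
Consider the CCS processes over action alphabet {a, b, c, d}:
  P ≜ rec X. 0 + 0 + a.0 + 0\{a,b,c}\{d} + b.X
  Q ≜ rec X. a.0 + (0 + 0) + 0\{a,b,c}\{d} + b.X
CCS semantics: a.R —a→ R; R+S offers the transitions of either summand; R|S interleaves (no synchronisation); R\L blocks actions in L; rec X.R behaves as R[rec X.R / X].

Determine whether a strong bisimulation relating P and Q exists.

P's transition system — 2 states:
  u0 = rec X. 0 + 0 + a.0 + 0\{a,b,c}\{d} + b.X ⊢ ··a··> u1, ··b··> u0
  u1 = 0 ⊢ ·
Q's transition system — 2 states:
  v0 = rec X. a.0 + (0 + 0) + 0\{a,b,c}\{d} + b.X ⊢ ··a··> v1, ··b··> v0
  v1 = 0 ⊢ ·
Partition-refinement fixed point:
  B0 = {u0, v0}
  B1 = {u1, v1}
u0 ∈ B0, v0 ∈ B0 → same block

YES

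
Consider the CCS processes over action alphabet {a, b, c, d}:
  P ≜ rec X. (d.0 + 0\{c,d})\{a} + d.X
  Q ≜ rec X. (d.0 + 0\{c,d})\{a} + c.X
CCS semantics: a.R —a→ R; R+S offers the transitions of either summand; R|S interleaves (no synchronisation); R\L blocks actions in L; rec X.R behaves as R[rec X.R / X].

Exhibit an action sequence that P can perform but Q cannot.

dd

LTS(P): 2 reachable states
  m0 = rec X. (d.0 + 0\{c,d})\{a} + d.X :: —d→ m0, —d→ m1
  m1 = 0\{a} :: ∅
LTS(Q): 2 reachable states
  n0 = rec X. (d.0 + 0\{c,d})\{a} + c.X :: —c→ n0, —d→ n1
  n1 = 0\{a} :: ∅
Run σ = ⟨dd⟩ on P: start {m0}
  [1] d ⇒ {m0, m1}
  [2] d ⇒ {m0, m1}
  P completes σ.
Run σ = ⟨dd⟩ on Q: start {n0}
  [1] d ⇒ {n1}
  [2] d ⇒ ∅ (Q stuck)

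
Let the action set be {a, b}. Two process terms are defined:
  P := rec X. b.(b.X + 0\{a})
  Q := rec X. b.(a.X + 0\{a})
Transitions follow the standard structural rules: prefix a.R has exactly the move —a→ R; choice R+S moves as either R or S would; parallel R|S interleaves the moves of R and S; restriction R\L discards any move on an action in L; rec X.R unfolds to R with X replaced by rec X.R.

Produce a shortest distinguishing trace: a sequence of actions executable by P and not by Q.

bb

P's transition system — 2 states:
  s0 = rec X. b.(b.X + 0\{a}) | =b=> s1
  s1 = b.(rec X. b.(b.X + 0\{a})) + 0\{a} | =b=> s0
Q's transition system — 2 states:
  t0 = rec X. b.(a.X + 0\{a}) | =b=> t1
  t1 = a.(rec X. b.(a.X + 0\{a})) + 0\{a} | =a=> t0
Executing bb from P (initial set {s0}):
  after b @ step 1: {s1}
  after b @ step 2: {s0}
  — P admits the full trace.
Executing bb from Q (initial set {t0}):
  after b @ step 1: {t1}
  after b @ step 2: ∅ (Q stuck)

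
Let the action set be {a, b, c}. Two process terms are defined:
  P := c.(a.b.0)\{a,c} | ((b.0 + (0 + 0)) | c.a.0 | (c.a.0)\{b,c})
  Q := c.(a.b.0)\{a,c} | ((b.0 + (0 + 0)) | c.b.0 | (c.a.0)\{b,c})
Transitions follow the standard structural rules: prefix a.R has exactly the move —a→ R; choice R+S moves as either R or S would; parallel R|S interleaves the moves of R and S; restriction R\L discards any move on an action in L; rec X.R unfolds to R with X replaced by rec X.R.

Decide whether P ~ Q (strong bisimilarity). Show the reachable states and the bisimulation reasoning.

not bisimilar

LTS(P): 12 reachable states
  m0 = c.(a.b.0)\{a,c} | ((b.0 + (0 + 0)) | c.a.0 | (c.a.0)\{b,c}) | -b-> m1, -c-> m2, -c-> m3
  m1 = c.(a.b.0)\{a,c} | (0 | c.a.0 | (c.a.0)\{b,c}) | -c-> m4, -c-> m5
  m2 = (a.b.0)\{a,c} | ((b.0 + (0 + 0)) | c.a.0 | (c.a.0)\{b,c}) | -b-> m4, -c-> m6
  m3 = c.(a.b.0)\{a,c} | ((b.0 + (0 + 0)) | a.0 | (c.a.0)\{b,c}) | -a-> m7, -b-> m5, -c-> m6
  m4 = (a.b.0)\{a,c} | (0 | c.a.0 | (c.a.0)\{b,c}) | -c-> m8
  m5 = c.(a.b.0)\{a,c} | (0 | a.0 | (c.a.0)\{b,c}) | -a-> m9, -c-> m8
  m6 = (a.b.0)\{a,c} | ((b.0 + (0 + 0)) | a.0 | (c.a.0)\{b,c}) | -a-> m10, -b-> m8
  m7 = c.(a.b.0)\{a,c} | ((b.0 + (0 + 0)) | 0 | (c.a.0)\{b,c}) | -b-> m9, -c-> m10
  m8 = (a.b.0)\{a,c} | (0 | a.0 | (c.a.0)\{b,c}) | -a-> m11
  m9 = c.(a.b.0)\{a,c} | (0 | 0 | (c.a.0)\{b,c}) | -c-> m11
  m10 = (a.b.0)\{a,c} | ((b.0 + (0 + 0)) | 0 | (c.a.0)\{b,c}) | -b-> m11
  m11 = (a.b.0)\{a,c} | (0 | 0 | (c.a.0)\{b,c}) | stopped
LTS(Q): 12 reachable states
  n0 = c.(a.b.0)\{a,c} | ((b.0 + (0 + 0)) | c.b.0 | (c.a.0)\{b,c}) | -b-> n1, -c-> n2, -c-> n3
  n1 = c.(a.b.0)\{a,c} | (0 | c.b.0 | (c.a.0)\{b,c}) | -c-> n4, -c-> n5
  n2 = (a.b.0)\{a,c} | ((b.0 + (0 + 0)) | c.b.0 | (c.a.0)\{b,c}) | -b-> n4, -c-> n6
  n3 = c.(a.b.0)\{a,c} | ((b.0 + (0 + 0)) | b.0 | (c.a.0)\{b,c}) | -b-> n5, -b-> n7, -c-> n6
  n4 = (a.b.0)\{a,c} | (0 | c.b.0 | (c.a.0)\{b,c}) | -c-> n8
  n5 = c.(a.b.0)\{a,c} | (0 | b.0 | (c.a.0)\{b,c}) | -b-> n9, -c-> n8
  n6 = (a.b.0)\{a,c} | ((b.0 + (0 + 0)) | b.0 | (c.a.0)\{b,c}) | -b-> n10, -b-> n8
  n7 = c.(a.b.0)\{a,c} | ((b.0 + (0 + 0)) | 0 | (c.a.0)\{b,c}) | -b-> n9, -c-> n10
  n8 = (a.b.0)\{a,c} | (0 | b.0 | (c.a.0)\{b,c}) | -b-> n11
  n9 = c.(a.b.0)\{a,c} | (0 | 0 | (c.a.0)\{b,c}) | -c-> n11
  n10 = (a.b.0)\{a,c} | ((b.0 + (0 + 0)) | 0 | (c.a.0)\{b,c}) | -b-> n11
  n11 = (a.b.0)\{a,c} | (0 | 0 | (c.a.0)\{b,c}) | stopped
Bisimilarity quotient blocks:
  B0 = {m0}
  B1 = {m2}
  B2 = {m4}
  B3 = {m8}
  B4 = {m11, n11}
  B5 = {m6}
  B6 = {m10, n10, n8}
  B7 = {m3}
  B8 = {m7, n5, n7}
  B9 = {m9, n9}
  B10 = {m5}
  B11 = {m1}
  B12 = {n0}
  B13 = {n1}
  B14 = {n4}
  B15 = {n3}
  B16 = {n6}
  B17 = {n2}
m0 ∈ B0, n0 ∈ B12 → different blocks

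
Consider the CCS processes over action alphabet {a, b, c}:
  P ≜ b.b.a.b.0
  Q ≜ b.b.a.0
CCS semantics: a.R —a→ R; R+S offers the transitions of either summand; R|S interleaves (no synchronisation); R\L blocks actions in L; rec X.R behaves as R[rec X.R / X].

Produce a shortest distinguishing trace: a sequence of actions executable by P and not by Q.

P's transition system — 5 states:
  s0 = b.b.a.b.0 | --b--▸ s1
  s1 = b.a.b.0 | --b--▸ s2
  s2 = a.b.0 | --a--▸ s3
  s3 = b.0 | --b--▸ s4
  s4 = 0 | ∅
Q's transition system — 4 states:
  t0 = b.b.a.0 | --b--▸ t1
  t1 = b.a.0 | --b--▸ t2
  t2 = a.0 | --a--▸ t3
  t3 = 0 | ∅
Executing bbab from P (initial set {s0}):
  [1] b ⇒ {s1}
  [2] b ⇒ {s2}
  [3] a ⇒ {s3}
  [4] b ⇒ {s4}
  P completes σ.
Executing bbab from Q (initial set {t0}):
  [1] b ⇒ {t1}
  [2] b ⇒ {t2}
  [3] a ⇒ {t3}
  [4] b ⇒ ∅  — Q cannot continue

bbab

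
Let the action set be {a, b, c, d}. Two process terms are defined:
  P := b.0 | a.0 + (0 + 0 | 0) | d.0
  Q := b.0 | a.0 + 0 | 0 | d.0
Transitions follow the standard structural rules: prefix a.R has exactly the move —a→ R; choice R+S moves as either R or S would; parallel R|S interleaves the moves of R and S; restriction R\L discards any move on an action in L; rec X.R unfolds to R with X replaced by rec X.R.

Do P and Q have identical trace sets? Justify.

traces(P) = traces(Q)

Reachable graph of P (5 states):
  m0 = b.0 | a.0 + (0 + 0 | 0) | d.0 | =a=> m1, =b=> m2, =d=> m3
  m1 = b.0 | 0 | =b=> m4
  m2 = 0 | a.0 | =a=> m4
  m3 = (0 + 0 | 0) | 0 | stopped
  m4 = 0 | 0 | stopped
Reachable graph of Q (5 states):
  n0 = b.0 | a.0 + 0 | 0 | d.0 | =a=> n1, =b=> n2, =d=> n3
  n1 = b.0 | 0 | =b=> n4
  n2 = 0 | a.0 | =a=> n4
  n3 = 0 | 0 | 0 | stopped
  n4 = 0 | 0 | stopped
Coarsest stable partition (strong bisimilarity classes):
  B0 = {m0, n0}
  B1 = {m2, n2}
  B2 = {m3, m4, n3, n4}
  B3 = {m1, n1}
m0 ∈ B0, n0 ∈ B0 → same block
Bisimilar ⇒ trace-equivalent.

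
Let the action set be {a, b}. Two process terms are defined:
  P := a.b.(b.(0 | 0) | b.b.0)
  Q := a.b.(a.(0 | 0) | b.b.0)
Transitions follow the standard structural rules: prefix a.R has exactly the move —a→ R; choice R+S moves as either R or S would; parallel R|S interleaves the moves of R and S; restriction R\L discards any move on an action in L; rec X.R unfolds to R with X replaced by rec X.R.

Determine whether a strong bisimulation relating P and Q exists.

P's transition system — 8 states:
  u0 = a.b.(b.(0 | 0) | b.b.0) ⊢ --a--▸ u1
  u1 = b.(b.(0 | 0) | b.b.0) ⊢ --b--▸ u2
  u2 = b.(0 | 0) | b.b.0 ⊢ --b--▸ u3, --b--▸ u4
  u3 = 0 | 0 | b.b.0 ⊢ --b--▸ u5
  u4 = b.(0 | 0) | b.0 ⊢ --b--▸ u5, --b--▸ u6
  u5 = 0 | 0 | b.0 ⊢ --b--▸ u7
  u6 = b.(0 | 0) | 0 ⊢ --b--▸ u7
  u7 = 0 | 0 | 0 ⊢ stopped
Q's transition system — 8 states:
  v0 = a.b.(a.(0 | 0) | b.b.0) ⊢ --a--▸ v1
  v1 = b.(a.(0 | 0) | b.b.0) ⊢ --b--▸ v2
  v2 = a.(0 | 0) | b.b.0 ⊢ --a--▸ v3, --b--▸ v4
  v3 = 0 | 0 | b.b.0 ⊢ --b--▸ v5
  v4 = a.(0 | 0) | b.0 ⊢ --a--▸ v5, --b--▸ v6
  v5 = 0 | 0 | b.0 ⊢ --b--▸ v7
  v6 = a.(0 | 0) | 0 ⊢ --a--▸ v7
  v7 = 0 | 0 | 0 ⊢ stopped
Coarsest stable partition (strong bisimilarity classes):
  B0 = {u0}
  B1 = {u1}
  B2 = {u2}
  B3 = {u3, u4, v3}
  B4 = {u5, u6, v5}
  B5 = {u7, v7}
  B6 = {v0}
  B7 = {v1}
  B8 = {v2}
  B9 = {v4}
  B10 = {v6}
u0 ∈ B0, v0 ∈ B6 → different blocks

NO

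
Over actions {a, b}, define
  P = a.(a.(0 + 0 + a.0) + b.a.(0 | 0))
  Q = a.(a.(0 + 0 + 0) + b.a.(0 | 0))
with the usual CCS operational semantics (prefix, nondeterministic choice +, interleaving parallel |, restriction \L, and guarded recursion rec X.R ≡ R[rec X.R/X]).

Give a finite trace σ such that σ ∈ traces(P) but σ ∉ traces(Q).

LTS(P): 6 reachable states
  s0 = a.(a.(0 + 0 + a.0) + b.a.(0 | 0)) :: ··a··> s1
  s1 = a.(0 + 0 + a.0) + b.a.(0 | 0) :: ··a··> s2, ··b··> s3
  s2 = 0 + 0 + a.0 :: ··a··> s4
  s3 = a.(0 | 0) :: ··a··> s5
  s4 = 0 :: ∅
  s5 = 0 | 0 :: ∅
LTS(Q): 5 reachable states
  t0 = a.(a.(0 + 0 + 0) + b.a.(0 | 0)) :: ··a··> t1
  t1 = a.(0 + 0 + 0) + b.a.(0 | 0) :: ··a··> t2, ··b··> t3
  t2 = 0 + 0 + 0 :: ∅
  t3 = a.(0 | 0) :: ··a··> t4
  t4 = 0 | 0 :: ∅
Executing aaa from P (initial set {s0}):
  [1] a ⇒ {s1}
  [2] a ⇒ {s2}
  [3] a ⇒ {s4}
  P completes σ.
Executing aaa from Q (initial set {t0}):
  [1] a ⇒ {t1}
  [2] a ⇒ {t2}
  [3] a ⇒ ∅ (Q stuck)

aaa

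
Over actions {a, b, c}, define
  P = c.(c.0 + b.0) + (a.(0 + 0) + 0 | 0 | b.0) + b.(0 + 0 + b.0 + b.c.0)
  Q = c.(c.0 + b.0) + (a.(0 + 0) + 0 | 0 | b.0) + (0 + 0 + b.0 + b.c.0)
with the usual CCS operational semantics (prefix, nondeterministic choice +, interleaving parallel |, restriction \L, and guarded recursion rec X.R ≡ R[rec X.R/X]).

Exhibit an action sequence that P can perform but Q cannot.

Reachable graph of P (7 states):
  u0 = c.(c.0 + b.0) + (a.(0 + 0) + 0 | 0 | b.0) + b.(0 + 0 + b.0 + b.c.0) ⊢ —a→ u1, —b→ u2, —b→ u3, —c→ u4
  u1 = 0 + 0 ⊢ stopped
  u2 = 0 + 0 + b.0 + b.c.0 ⊢ —b→ u5, —b→ u6
  u3 = 0 | 0 | 0 ⊢ stopped
  u4 = c.0 + b.0 ⊢ —b→ u5, —c→ u5
  u5 = 0 ⊢ stopped
  u6 = c.0 ⊢ —c→ u5
Reachable graph of Q (6 states):
  v0 = c.(c.0 + b.0) + (a.(0 + 0) + 0 | 0 | b.0) + (0 + 0 + b.0 + b.c.0) ⊢ —a→ v1, —b→ v2, —b→ v3, —b→ v4, —c→ v5
  v1 = 0 + 0 ⊢ stopped
  v2 = 0 ⊢ stopped
  v3 = 0 | 0 | 0 ⊢ stopped
  v4 = c.0 ⊢ —c→ v2
  v5 = c.0 + b.0 ⊢ —b→ v2, —c→ v2
Executing bb from P (initial set {u0}):
  [1] b ⇒ {u2, u3}
  [2] b ⇒ {u5, u6}
  — P admits the full trace.
Executing bb from Q (initial set {v0}):
  [1] b ⇒ {v2, v3, v4}
  [2] b ⇒ ∅  — Q cannot continue

bb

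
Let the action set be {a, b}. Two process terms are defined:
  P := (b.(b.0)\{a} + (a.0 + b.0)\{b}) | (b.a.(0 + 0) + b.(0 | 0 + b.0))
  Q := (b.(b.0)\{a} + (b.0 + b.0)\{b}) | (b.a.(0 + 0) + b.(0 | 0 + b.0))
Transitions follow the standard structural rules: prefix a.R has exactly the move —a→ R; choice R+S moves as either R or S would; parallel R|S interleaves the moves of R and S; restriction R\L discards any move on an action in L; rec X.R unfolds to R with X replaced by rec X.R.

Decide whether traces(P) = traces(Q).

traces(P) ≠ traces(Q) — witness ⟨a⟩

P's transition system — 20 states:
  s0 = (b.(b.0)\{a} + (a.0 + b.0)\{b}) | (b.a.(0 + 0) + b.(0 | 0 + b.0)) has moves -a-> s1, -b-> s2, -b-> s3, -b-> s4
  s1 = 0\{b} | (b.a.(0 + 0) + b.(0 | 0 + b.0)) has moves -b-> s5, -b-> s6
  s2 = (b.(b.0)\{a} + (a.0 + b.0)\{b}) | (0 | 0 + b.0) has moves -a-> s5, -b-> s7, -b-> s8
  s3 = (b.(b.0)\{a} + (a.0 + b.0)\{b}) | a.(0 + 0) has moves -a-> s6, -a-> s9, -b-> s10
  s4 = (b.0)\{a} | (b.a.(0 + 0) + b.(0 | 0 + b.0)) has moves -b-> s10, -b-> s11, -b-> s8
  s5 = 0\{b} | (0 | 0 + b.0) has moves -b-> s12
  s6 = 0\{b} | a.(0 + 0) has moves -a-> s13
  s7 = (b.(b.0)\{a} + (a.0 + b.0)\{b}) | 0 has moves -a-> s12, -b-> s14
  s8 = (b.0)\{a} | (0 | 0 + b.0) has moves -b-> s14, -b-> s15
  s9 = (b.(b.0)\{a} + (a.0 + b.0)\{b}) | (0 + 0) has moves -a-> s13, -b-> s16
  s10 = (b.0)\{a} | a.(0 + 0) has moves -a-> s16, -b-> s17
  s11 = 0\{a} | (b.a.(0 + 0) + b.(0 | 0 + b.0)) has moves -b-> s15, -b-> s17
  s12 = 0\{b} | 0 has moves ∅
  s13 = 0\{b} | (0 + 0) has moves ∅
  s14 = (b.0)\{a} | 0 has moves -b-> s18
  s15 = 0\{a} | (0 | 0 + b.0) has moves -b-> s18
  s16 = (b.0)\{a} | (0 + 0) has moves -b-> s19
  s17 = 0\{a} | a.(0 + 0) has moves -a-> s19
  s18 = 0\{a} | 0 has moves ∅
  s19 = 0\{a} | (0 + 0) has moves ∅
Q's transition system — 15 states:
  t0 = (b.(b.0)\{a} + (b.0 + b.0)\{b}) | (b.a.(0 + 0) + b.(0 | 0 + b.0)) has moves -b-> t1, -b-> t2, -b-> t3
  t1 = (b.(b.0)\{a} + (b.0 + b.0)\{b}) | (0 | 0 + b.0) has moves -b-> t4, -b-> t5
  t2 = (b.(b.0)\{a} + (b.0 + b.0)\{b}) | a.(0 + 0) has moves -a-> t6, -b-> t7
  t3 = (b.0)\{a} | (b.a.(0 + 0) + b.(0 | 0 + b.0)) has moves -b-> t5, -b-> t7, -b-> t8
  t4 = (b.(b.0)\{a} + (b.0 + b.0)\{b}) | 0 has moves -b-> t9
  t5 = (b.0)\{a} | (0 | 0 + b.0) has moves -b-> t10, -b-> t9
  t6 = (b.(b.0)\{a} + (b.0 + b.0)\{b}) | (0 + 0) has moves -b-> t11
  t7 = (b.0)\{a} | a.(0 + 0) has moves -a-> t11, -b-> t12
  t8 = 0\{a} | (b.a.(0 + 0) + b.(0 | 0 + b.0)) has moves -b-> t10, -b-> t12
  t9 = (b.0)\{a} | 0 has moves -b-> t13
  t10 = 0\{a} | (0 | 0 + b.0) has moves -b-> t13
  t11 = (b.0)\{a} | (0 + 0) has moves -b-> t14
  t12 = 0\{a} | a.(0 + 0) has moves -a-> t14
  t13 = 0\{a} | 0 has moves ∅
  t14 = 0\{a} | (0 + 0) has moves ∅
Trace ⟨a⟩ through P, begin at {s0}:
  after a @ step 1: {s1}
  — P admits the full trace.
Trace ⟨a⟩ through Q, begin at {t0}:
  after a @ step 1: no successor for Q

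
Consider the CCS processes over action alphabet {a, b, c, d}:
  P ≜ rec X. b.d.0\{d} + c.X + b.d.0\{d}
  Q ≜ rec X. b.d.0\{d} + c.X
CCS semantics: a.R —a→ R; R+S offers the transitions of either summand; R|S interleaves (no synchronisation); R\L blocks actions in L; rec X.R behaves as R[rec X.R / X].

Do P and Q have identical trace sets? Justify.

Reachable graph of P (3 states):
  p0 = rec X. b.d.0\{d} + c.X + b.d.0\{d} ⊢ =b=> p1, =c=> p0
  p1 = d.0\{d} ⊢ =d=> p2
  p2 = 0\{d} ⊢ ∅
Reachable graph of Q (3 states):
  q0 = rec X. b.d.0\{d} + c.X ⊢ =b=> q1, =c=> q0
  q1 = d.0\{d} ⊢ =d=> q2
  q2 = 0\{d} ⊢ ∅
Bisimilarity quotient blocks:
  B0 = {p0, q0}
  B1 = {p1, q1}
  B2 = {p2, q2}
p0 ∈ B0, q0 ∈ B0 → same block
Bisimilar ⇒ trace-equivalent.

trace-equivalent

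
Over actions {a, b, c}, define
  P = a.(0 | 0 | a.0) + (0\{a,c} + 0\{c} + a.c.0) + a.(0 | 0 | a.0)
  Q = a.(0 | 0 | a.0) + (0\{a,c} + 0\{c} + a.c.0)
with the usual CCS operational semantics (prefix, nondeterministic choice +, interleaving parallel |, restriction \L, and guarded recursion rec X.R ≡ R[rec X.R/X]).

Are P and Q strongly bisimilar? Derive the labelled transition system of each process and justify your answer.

P's transition system — 5 states:
  u0 = a.(0 | 0 | a.0) + (0\{a,c} + 0\{c} + a.c.0) + a.(0 | 0 | a.0) ⊢ --a--▸ u1, --a--▸ u2
  u1 = 0 | 0 | a.0 ⊢ --a--▸ u3
  u2 = c.0 ⊢ --c--▸ u4
  u3 = 0 | 0 | 0 ⊢ deadlocked
  u4 = 0 ⊢ deadlocked
Q's transition system — 5 states:
  v0 = a.(0 | 0 | a.0) + (0\{a,c} + 0\{c} + a.c.0) ⊢ --a--▸ v1, --a--▸ v2
  v1 = 0 | 0 | a.0 ⊢ --a--▸ v3
  v2 = c.0 ⊢ --c--▸ v4
  v3 = 0 | 0 | 0 ⊢ deadlocked
  v4 = 0 ⊢ deadlocked
Bisimilarity quotient blocks:
  B0 = {u0, v0}
  B1 = {u1, v1}
  B2 = {u3, u4, v3, v4}
  B3 = {u2, v2}
u0 ∈ B0, v0 ∈ B0 → same block

bisimilar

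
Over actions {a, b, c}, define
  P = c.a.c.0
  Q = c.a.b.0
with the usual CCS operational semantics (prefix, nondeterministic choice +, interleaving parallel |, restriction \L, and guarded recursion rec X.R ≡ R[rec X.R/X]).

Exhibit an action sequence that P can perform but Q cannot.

cac

Reachable graph of P (4 states):
  p0 = c.a.c.0 | -c-> p1
  p1 = a.c.0 | -a-> p2
  p2 = c.0 | -c-> p3
  p3 = 0 | deadlocked
Reachable graph of Q (4 states):
  q0 = c.a.b.0 | -c-> q1
  q1 = a.b.0 | -a-> q2
  q2 = b.0 | -b-> q3
  q3 = 0 | deadlocked
Run σ = ⟨cac⟩ on P: start {p0}
  step 1 (c): {p1}
  step 2 (a): {p2}
  step 3 (c): {p3}
  ✓ P
Run σ = ⟨cac⟩ on Q: start {q0}
  step 1 (c): {q1}
  step 2 (a): {q2}
  step 3 (c): ∅ (Q stuck)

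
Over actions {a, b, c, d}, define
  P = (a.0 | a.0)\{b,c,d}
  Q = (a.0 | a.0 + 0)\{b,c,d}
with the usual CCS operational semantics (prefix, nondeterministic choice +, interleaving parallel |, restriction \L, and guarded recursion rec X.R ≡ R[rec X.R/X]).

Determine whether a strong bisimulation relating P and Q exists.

YES

LTS(P): 4 reachable states
  m0 = (a.0 | a.0)\{b,c,d} :: --a--▸ m1, --a--▸ m2
  m1 = (0 | a.0)\{b,c,d} :: --a--▸ m3
  m2 = (a.0 | 0)\{b,c,d} :: --a--▸ m3
  m3 = (0 | 0)\{b,c,d} :: (no moves)
LTS(Q): 4 reachable states
  n0 = (a.0 | a.0 + 0)\{b,c,d} :: --a--▸ n1, --a--▸ n2
  n1 = (0 | a.0)\{b,c,d} :: --a--▸ n3
  n2 = (a.0 | 0)\{b,c,d} :: --a--▸ n3
  n3 = (0 | 0)\{b,c,d} :: (no moves)
Bisimilarity quotient blocks:
  B0 = {m0, n0}
  B1 = {m1, m2, n1, n2}
  B2 = {m3, n3}
m0 ∈ B0, n0 ∈ B0 → same block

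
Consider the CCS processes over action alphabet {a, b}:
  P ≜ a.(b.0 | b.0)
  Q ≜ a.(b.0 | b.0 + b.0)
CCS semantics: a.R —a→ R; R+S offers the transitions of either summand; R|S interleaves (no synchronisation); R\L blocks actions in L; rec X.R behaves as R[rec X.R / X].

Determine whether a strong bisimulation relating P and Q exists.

P's transition system — 5 states:
  p0 = a.(b.0 | b.0) has moves --a--▸ p1
  p1 = b.0 | b.0 has moves --b--▸ p2, --b--▸ p3
  p2 = 0 | b.0 has moves --b--▸ p4
  p3 = b.0 | 0 has moves --b--▸ p4
  p4 = 0 | 0 has moves ·
Q's transition system — 6 states:
  q0 = a.(b.0 | b.0 + b.0) has moves --a--▸ q1
  q1 = b.0 | b.0 + b.0 has moves --b--▸ q2, --b--▸ q3, --b--▸ q4
  q2 = 0 has moves ·
  q3 = 0 | b.0 has moves --b--▸ q5
  q4 = b.0 | 0 has moves --b--▸ q5
  q5 = 0 | 0 has moves ·
Coarsest stable partition (strong bisimilarity classes):
  B0 = {p0}
  B1 = {p1}
  B2 = {p2, p3, q3, q4}
  B3 = {p4, q2, q5}
  B4 = {q0}
  B5 = {q1}
p0 ∈ B0, q0 ∈ B4 → different blocks

P ≁ Q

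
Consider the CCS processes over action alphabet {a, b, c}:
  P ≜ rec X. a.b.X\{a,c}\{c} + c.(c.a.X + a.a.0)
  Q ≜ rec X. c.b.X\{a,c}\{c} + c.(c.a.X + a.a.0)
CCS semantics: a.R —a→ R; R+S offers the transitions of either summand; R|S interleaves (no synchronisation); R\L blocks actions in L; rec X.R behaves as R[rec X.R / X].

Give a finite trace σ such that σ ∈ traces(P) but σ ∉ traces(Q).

P's transition system — 7 states:
  s0 = rec X. a.b.X\{a,c}\{c} + c.(c.a.X + a.a.0) ⊢ —a→ s1, —c→ s2
  s1 = b.(rec X. a.b.X\{a,c}\{c} + c.(c.a.X + a.a.0))\{a,c}\{c} ⊢ —b→ s3
  s2 = c.a.(rec X. a.b.X\{a,c}\{c} + c.(c.a.X + a.a.0)) + a.a.0 ⊢ —a→ s4, —c→ s5
  s3 = (rec X. a.b.X\{a,c}\{c} + c.(c.a.X + a.a.0))\{a,c}\{c} ⊢ (no moves)
  s4 = a.0 ⊢ —a→ s6
  s5 = a.(rec X. a.b.X\{a,c}\{c} + c.(c.a.X + a.a.0)) ⊢ —a→ s0
  s6 = 0 ⊢ (no moves)
Q's transition system — 7 states:
  t0 = rec X. c.b.X\{a,c}\{c} + c.(c.a.X + a.a.0) ⊢ —c→ t1, —c→ t2
  t1 = b.(rec X. c.b.X\{a,c}\{c} + c.(c.a.X + a.a.0))\{a,c}\{c} ⊢ —b→ t3
  t2 = c.a.(rec X. c.b.X\{a,c}\{c} + c.(c.a.X + a.a.0)) + a.a.0 ⊢ —a→ t4, —c→ t5
  t3 = (rec X. c.b.X\{a,c}\{c} + c.(c.a.X + a.a.0))\{a,c}\{c} ⊢ (no moves)
  t4 = a.0 ⊢ —a→ t6
  t5 = a.(rec X. c.b.X\{a,c}\{c} + c.(c.a.X + a.a.0)) ⊢ —a→ t0
  t6 = 0 ⊢ (no moves)
Run σ = ⟨a⟩ on P: start {s0}
  [1] a ⇒ {s1}
  P completes σ.
Run σ = ⟨a⟩ on Q: start {t0}
  [1] a ⇒ no successor for Q

a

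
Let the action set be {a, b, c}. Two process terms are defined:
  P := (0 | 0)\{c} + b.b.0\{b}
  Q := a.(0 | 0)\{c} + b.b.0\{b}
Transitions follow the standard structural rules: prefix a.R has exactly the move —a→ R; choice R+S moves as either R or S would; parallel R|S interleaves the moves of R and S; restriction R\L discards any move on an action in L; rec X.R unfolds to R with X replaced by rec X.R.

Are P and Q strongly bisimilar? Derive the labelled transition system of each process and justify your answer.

P's transition system — 3 states:
  u0 = (0 | 0)\{c} + b.b.0\{b} ⊢ --b--▸ u1
  u1 = b.0\{b} ⊢ --b--▸ u2
  u2 = 0\{b} ⊢ ∅
Q's transition system — 4 states:
  v0 = a.(0 | 0)\{c} + b.b.0\{b} ⊢ --a--▸ v1, --b--▸ v2
  v1 = (0 | 0)\{c} ⊢ ∅
  v2 = b.0\{b} ⊢ --b--▸ v3
  v3 = 0\{b} ⊢ ∅
Bisimilarity quotient blocks:
  B0 = {u0}
  B1 = {u1, v2}
  B2 = {u2, v1, v3}
  B3 = {v0}
u0 ∈ B0, v0 ∈ B3 → different blocks

P ≁ Q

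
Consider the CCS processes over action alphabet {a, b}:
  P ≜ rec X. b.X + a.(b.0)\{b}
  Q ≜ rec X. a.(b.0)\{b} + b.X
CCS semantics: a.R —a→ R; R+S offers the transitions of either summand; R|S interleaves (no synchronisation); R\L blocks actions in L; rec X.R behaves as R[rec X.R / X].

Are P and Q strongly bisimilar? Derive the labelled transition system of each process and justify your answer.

LTS(P): 2 reachable states
  p0 = rec X. b.X + a.(b.0)\{b} has moves ··a··> p1, ··b··> p0
  p1 = (b.0)\{b} has moves deadlocked
LTS(Q): 2 reachable states
  q0 = rec X. a.(b.0)\{b} + b.X has moves ··a··> q1, ··b··> q0
  q1 = (b.0)\{b} has moves deadlocked
Bisimilarity quotient blocks:
  B0 = {p0, q0}
  B1 = {p1, q1}
p0 ∈ B0, q0 ∈ B0 → same block

bisimilar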